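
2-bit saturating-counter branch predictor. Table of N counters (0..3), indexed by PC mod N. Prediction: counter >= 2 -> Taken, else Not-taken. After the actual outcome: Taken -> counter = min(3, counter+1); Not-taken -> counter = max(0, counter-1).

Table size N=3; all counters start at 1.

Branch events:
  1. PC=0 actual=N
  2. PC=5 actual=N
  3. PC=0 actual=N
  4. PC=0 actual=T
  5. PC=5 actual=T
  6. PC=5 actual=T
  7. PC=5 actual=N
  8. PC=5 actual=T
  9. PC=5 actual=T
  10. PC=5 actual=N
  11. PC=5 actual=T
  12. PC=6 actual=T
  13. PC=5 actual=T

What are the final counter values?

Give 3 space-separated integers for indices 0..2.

Answer: 2 1 3

Derivation:
Ev 1: PC=0 idx=0 pred=N actual=N -> ctr[0]=0
Ev 2: PC=5 idx=2 pred=N actual=N -> ctr[2]=0
Ev 3: PC=0 idx=0 pred=N actual=N -> ctr[0]=0
Ev 4: PC=0 idx=0 pred=N actual=T -> ctr[0]=1
Ev 5: PC=5 idx=2 pred=N actual=T -> ctr[2]=1
Ev 6: PC=5 idx=2 pred=N actual=T -> ctr[2]=2
Ev 7: PC=5 idx=2 pred=T actual=N -> ctr[2]=1
Ev 8: PC=5 idx=2 pred=N actual=T -> ctr[2]=2
Ev 9: PC=5 idx=2 pred=T actual=T -> ctr[2]=3
Ev 10: PC=5 idx=2 pred=T actual=N -> ctr[2]=2
Ev 11: PC=5 idx=2 pred=T actual=T -> ctr[2]=3
Ev 12: PC=6 idx=0 pred=N actual=T -> ctr[0]=2
Ev 13: PC=5 idx=2 pred=T actual=T -> ctr[2]=3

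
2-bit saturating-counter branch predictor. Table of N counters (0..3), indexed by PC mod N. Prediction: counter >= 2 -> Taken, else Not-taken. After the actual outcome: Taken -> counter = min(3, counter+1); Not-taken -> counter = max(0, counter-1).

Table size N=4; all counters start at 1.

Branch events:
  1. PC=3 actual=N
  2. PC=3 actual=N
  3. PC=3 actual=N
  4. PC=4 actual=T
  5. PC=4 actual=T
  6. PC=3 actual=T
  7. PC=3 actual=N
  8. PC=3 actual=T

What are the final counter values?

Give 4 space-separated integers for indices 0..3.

Ev 1: PC=3 idx=3 pred=N actual=N -> ctr[3]=0
Ev 2: PC=3 idx=3 pred=N actual=N -> ctr[3]=0
Ev 3: PC=3 idx=3 pred=N actual=N -> ctr[3]=0
Ev 4: PC=4 idx=0 pred=N actual=T -> ctr[0]=2
Ev 5: PC=4 idx=0 pred=T actual=T -> ctr[0]=3
Ev 6: PC=3 idx=3 pred=N actual=T -> ctr[3]=1
Ev 7: PC=3 idx=3 pred=N actual=N -> ctr[3]=0
Ev 8: PC=3 idx=3 pred=N actual=T -> ctr[3]=1

Answer: 3 1 1 1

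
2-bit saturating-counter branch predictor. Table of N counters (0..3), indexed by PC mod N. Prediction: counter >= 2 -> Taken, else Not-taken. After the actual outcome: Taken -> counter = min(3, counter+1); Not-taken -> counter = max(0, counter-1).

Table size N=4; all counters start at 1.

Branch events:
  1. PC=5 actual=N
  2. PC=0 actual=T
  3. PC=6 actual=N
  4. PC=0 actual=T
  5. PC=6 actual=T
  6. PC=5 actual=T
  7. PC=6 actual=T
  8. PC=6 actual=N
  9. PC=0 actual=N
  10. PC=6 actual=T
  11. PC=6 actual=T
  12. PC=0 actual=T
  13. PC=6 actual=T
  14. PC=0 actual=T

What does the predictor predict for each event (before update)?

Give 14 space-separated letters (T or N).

Answer: N N N T N N N T T N T T T T

Derivation:
Ev 1: PC=5 idx=1 pred=N actual=N -> ctr[1]=0
Ev 2: PC=0 idx=0 pred=N actual=T -> ctr[0]=2
Ev 3: PC=6 idx=2 pred=N actual=N -> ctr[2]=0
Ev 4: PC=0 idx=0 pred=T actual=T -> ctr[0]=3
Ev 5: PC=6 idx=2 pred=N actual=T -> ctr[2]=1
Ev 6: PC=5 idx=1 pred=N actual=T -> ctr[1]=1
Ev 7: PC=6 idx=2 pred=N actual=T -> ctr[2]=2
Ev 8: PC=6 idx=2 pred=T actual=N -> ctr[2]=1
Ev 9: PC=0 idx=0 pred=T actual=N -> ctr[0]=2
Ev 10: PC=6 idx=2 pred=N actual=T -> ctr[2]=2
Ev 11: PC=6 idx=2 pred=T actual=T -> ctr[2]=3
Ev 12: PC=0 idx=0 pred=T actual=T -> ctr[0]=3
Ev 13: PC=6 idx=2 pred=T actual=T -> ctr[2]=3
Ev 14: PC=0 idx=0 pred=T actual=T -> ctr[0]=3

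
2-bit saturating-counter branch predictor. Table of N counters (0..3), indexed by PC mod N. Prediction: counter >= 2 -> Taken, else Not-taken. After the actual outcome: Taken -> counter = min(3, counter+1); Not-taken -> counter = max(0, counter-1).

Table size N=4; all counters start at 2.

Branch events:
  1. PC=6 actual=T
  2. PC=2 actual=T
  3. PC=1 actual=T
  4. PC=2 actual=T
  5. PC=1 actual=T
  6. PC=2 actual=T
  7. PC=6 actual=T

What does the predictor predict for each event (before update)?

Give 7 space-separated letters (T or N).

Ev 1: PC=6 idx=2 pred=T actual=T -> ctr[2]=3
Ev 2: PC=2 idx=2 pred=T actual=T -> ctr[2]=3
Ev 3: PC=1 idx=1 pred=T actual=T -> ctr[1]=3
Ev 4: PC=2 idx=2 pred=T actual=T -> ctr[2]=3
Ev 5: PC=1 idx=1 pred=T actual=T -> ctr[1]=3
Ev 6: PC=2 idx=2 pred=T actual=T -> ctr[2]=3
Ev 7: PC=6 idx=2 pred=T actual=T -> ctr[2]=3

Answer: T T T T T T T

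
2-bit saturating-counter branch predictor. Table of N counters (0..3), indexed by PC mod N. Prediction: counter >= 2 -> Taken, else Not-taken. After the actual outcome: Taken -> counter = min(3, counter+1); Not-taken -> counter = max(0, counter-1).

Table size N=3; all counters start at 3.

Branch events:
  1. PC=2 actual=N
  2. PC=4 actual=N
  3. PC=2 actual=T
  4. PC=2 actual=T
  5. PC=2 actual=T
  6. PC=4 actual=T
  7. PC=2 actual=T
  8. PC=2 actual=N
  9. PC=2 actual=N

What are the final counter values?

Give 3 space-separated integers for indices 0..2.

Answer: 3 3 1

Derivation:
Ev 1: PC=2 idx=2 pred=T actual=N -> ctr[2]=2
Ev 2: PC=4 idx=1 pred=T actual=N -> ctr[1]=2
Ev 3: PC=2 idx=2 pred=T actual=T -> ctr[2]=3
Ev 4: PC=2 idx=2 pred=T actual=T -> ctr[2]=3
Ev 5: PC=2 idx=2 pred=T actual=T -> ctr[2]=3
Ev 6: PC=4 idx=1 pred=T actual=T -> ctr[1]=3
Ev 7: PC=2 idx=2 pred=T actual=T -> ctr[2]=3
Ev 8: PC=2 idx=2 pred=T actual=N -> ctr[2]=2
Ev 9: PC=2 idx=2 pred=T actual=N -> ctr[2]=1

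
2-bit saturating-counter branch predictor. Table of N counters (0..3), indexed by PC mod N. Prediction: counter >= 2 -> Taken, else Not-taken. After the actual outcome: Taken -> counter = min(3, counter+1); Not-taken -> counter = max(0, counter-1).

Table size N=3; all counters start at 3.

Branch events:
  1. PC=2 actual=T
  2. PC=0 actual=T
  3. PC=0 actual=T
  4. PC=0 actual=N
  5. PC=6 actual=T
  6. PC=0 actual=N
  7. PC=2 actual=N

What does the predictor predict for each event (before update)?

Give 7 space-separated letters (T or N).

Ev 1: PC=2 idx=2 pred=T actual=T -> ctr[2]=3
Ev 2: PC=0 idx=0 pred=T actual=T -> ctr[0]=3
Ev 3: PC=0 idx=0 pred=T actual=T -> ctr[0]=3
Ev 4: PC=0 idx=0 pred=T actual=N -> ctr[0]=2
Ev 5: PC=6 idx=0 pred=T actual=T -> ctr[0]=3
Ev 6: PC=0 idx=0 pred=T actual=N -> ctr[0]=2
Ev 7: PC=2 idx=2 pred=T actual=N -> ctr[2]=2

Answer: T T T T T T T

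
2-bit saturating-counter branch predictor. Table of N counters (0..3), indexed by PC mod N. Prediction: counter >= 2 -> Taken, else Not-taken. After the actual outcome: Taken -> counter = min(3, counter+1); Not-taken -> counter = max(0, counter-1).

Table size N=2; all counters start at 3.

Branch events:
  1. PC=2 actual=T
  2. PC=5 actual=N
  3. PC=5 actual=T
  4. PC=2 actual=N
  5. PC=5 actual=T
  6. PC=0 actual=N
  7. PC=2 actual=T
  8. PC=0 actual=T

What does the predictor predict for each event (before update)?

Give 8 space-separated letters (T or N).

Ev 1: PC=2 idx=0 pred=T actual=T -> ctr[0]=3
Ev 2: PC=5 idx=1 pred=T actual=N -> ctr[1]=2
Ev 3: PC=5 idx=1 pred=T actual=T -> ctr[1]=3
Ev 4: PC=2 idx=0 pred=T actual=N -> ctr[0]=2
Ev 5: PC=5 idx=1 pred=T actual=T -> ctr[1]=3
Ev 6: PC=0 idx=0 pred=T actual=N -> ctr[0]=1
Ev 7: PC=2 idx=0 pred=N actual=T -> ctr[0]=2
Ev 8: PC=0 idx=0 pred=T actual=T -> ctr[0]=3

Answer: T T T T T T N T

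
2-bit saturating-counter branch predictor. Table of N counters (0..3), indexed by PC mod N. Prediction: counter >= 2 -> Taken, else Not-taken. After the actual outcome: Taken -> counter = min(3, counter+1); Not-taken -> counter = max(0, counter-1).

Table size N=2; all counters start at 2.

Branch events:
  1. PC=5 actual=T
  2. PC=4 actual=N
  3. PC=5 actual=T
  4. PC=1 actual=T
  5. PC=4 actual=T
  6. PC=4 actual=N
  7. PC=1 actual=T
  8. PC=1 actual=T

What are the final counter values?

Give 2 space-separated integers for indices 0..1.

Answer: 1 3

Derivation:
Ev 1: PC=5 idx=1 pred=T actual=T -> ctr[1]=3
Ev 2: PC=4 idx=0 pred=T actual=N -> ctr[0]=1
Ev 3: PC=5 idx=1 pred=T actual=T -> ctr[1]=3
Ev 4: PC=1 idx=1 pred=T actual=T -> ctr[1]=3
Ev 5: PC=4 idx=0 pred=N actual=T -> ctr[0]=2
Ev 6: PC=4 idx=0 pred=T actual=N -> ctr[0]=1
Ev 7: PC=1 idx=1 pred=T actual=T -> ctr[1]=3
Ev 8: PC=1 idx=1 pred=T actual=T -> ctr[1]=3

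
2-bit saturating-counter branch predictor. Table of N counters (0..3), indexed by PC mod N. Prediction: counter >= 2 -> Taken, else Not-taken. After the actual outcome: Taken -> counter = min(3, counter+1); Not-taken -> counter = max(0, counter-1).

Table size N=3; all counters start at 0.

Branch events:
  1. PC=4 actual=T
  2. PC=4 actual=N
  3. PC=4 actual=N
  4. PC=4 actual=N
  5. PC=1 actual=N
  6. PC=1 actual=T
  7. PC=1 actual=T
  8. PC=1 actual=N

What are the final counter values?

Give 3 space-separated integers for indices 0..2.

Answer: 0 1 0

Derivation:
Ev 1: PC=4 idx=1 pred=N actual=T -> ctr[1]=1
Ev 2: PC=4 idx=1 pred=N actual=N -> ctr[1]=0
Ev 3: PC=4 idx=1 pred=N actual=N -> ctr[1]=0
Ev 4: PC=4 idx=1 pred=N actual=N -> ctr[1]=0
Ev 5: PC=1 idx=1 pred=N actual=N -> ctr[1]=0
Ev 6: PC=1 idx=1 pred=N actual=T -> ctr[1]=1
Ev 7: PC=1 idx=1 pred=N actual=T -> ctr[1]=2
Ev 8: PC=1 idx=1 pred=T actual=N -> ctr[1]=1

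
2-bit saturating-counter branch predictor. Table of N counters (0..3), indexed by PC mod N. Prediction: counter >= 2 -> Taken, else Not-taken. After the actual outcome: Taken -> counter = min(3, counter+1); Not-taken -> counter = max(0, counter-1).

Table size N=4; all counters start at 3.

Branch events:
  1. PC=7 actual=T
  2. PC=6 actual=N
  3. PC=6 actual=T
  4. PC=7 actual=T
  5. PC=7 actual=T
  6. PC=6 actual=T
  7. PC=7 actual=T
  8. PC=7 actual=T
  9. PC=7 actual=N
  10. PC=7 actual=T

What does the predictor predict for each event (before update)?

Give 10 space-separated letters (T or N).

Answer: T T T T T T T T T T

Derivation:
Ev 1: PC=7 idx=3 pred=T actual=T -> ctr[3]=3
Ev 2: PC=6 idx=2 pred=T actual=N -> ctr[2]=2
Ev 3: PC=6 idx=2 pred=T actual=T -> ctr[2]=3
Ev 4: PC=7 idx=3 pred=T actual=T -> ctr[3]=3
Ev 5: PC=7 idx=3 pred=T actual=T -> ctr[3]=3
Ev 6: PC=6 idx=2 pred=T actual=T -> ctr[2]=3
Ev 7: PC=7 idx=3 pred=T actual=T -> ctr[3]=3
Ev 8: PC=7 idx=3 pred=T actual=T -> ctr[3]=3
Ev 9: PC=7 idx=3 pred=T actual=N -> ctr[3]=2
Ev 10: PC=7 idx=3 pred=T actual=T -> ctr[3]=3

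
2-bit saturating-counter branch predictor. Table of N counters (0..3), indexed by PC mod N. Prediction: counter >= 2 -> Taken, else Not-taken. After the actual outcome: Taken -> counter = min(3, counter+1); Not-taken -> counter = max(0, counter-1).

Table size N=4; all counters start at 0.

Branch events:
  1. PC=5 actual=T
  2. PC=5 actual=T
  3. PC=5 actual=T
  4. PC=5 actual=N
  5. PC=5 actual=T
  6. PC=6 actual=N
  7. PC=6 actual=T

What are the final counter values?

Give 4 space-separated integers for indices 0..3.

Answer: 0 3 1 0

Derivation:
Ev 1: PC=5 idx=1 pred=N actual=T -> ctr[1]=1
Ev 2: PC=5 idx=1 pred=N actual=T -> ctr[1]=2
Ev 3: PC=5 idx=1 pred=T actual=T -> ctr[1]=3
Ev 4: PC=5 idx=1 pred=T actual=N -> ctr[1]=2
Ev 5: PC=5 idx=1 pred=T actual=T -> ctr[1]=3
Ev 6: PC=6 idx=2 pred=N actual=N -> ctr[2]=0
Ev 7: PC=6 idx=2 pred=N actual=T -> ctr[2]=1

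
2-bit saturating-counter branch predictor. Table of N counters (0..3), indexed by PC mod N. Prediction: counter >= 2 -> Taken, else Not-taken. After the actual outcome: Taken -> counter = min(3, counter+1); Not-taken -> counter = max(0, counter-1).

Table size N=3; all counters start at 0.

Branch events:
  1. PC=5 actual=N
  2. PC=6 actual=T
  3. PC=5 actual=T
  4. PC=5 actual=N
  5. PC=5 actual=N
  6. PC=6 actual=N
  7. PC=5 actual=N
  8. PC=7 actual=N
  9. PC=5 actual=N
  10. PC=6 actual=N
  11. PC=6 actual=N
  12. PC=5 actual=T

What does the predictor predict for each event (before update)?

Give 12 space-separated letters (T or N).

Ev 1: PC=5 idx=2 pred=N actual=N -> ctr[2]=0
Ev 2: PC=6 idx=0 pred=N actual=T -> ctr[0]=1
Ev 3: PC=5 idx=2 pred=N actual=T -> ctr[2]=1
Ev 4: PC=5 idx=2 pred=N actual=N -> ctr[2]=0
Ev 5: PC=5 idx=2 pred=N actual=N -> ctr[2]=0
Ev 6: PC=6 idx=0 pred=N actual=N -> ctr[0]=0
Ev 7: PC=5 idx=2 pred=N actual=N -> ctr[2]=0
Ev 8: PC=7 idx=1 pred=N actual=N -> ctr[1]=0
Ev 9: PC=5 idx=2 pred=N actual=N -> ctr[2]=0
Ev 10: PC=6 idx=0 pred=N actual=N -> ctr[0]=0
Ev 11: PC=6 idx=0 pred=N actual=N -> ctr[0]=0
Ev 12: PC=5 idx=2 pred=N actual=T -> ctr[2]=1

Answer: N N N N N N N N N N N N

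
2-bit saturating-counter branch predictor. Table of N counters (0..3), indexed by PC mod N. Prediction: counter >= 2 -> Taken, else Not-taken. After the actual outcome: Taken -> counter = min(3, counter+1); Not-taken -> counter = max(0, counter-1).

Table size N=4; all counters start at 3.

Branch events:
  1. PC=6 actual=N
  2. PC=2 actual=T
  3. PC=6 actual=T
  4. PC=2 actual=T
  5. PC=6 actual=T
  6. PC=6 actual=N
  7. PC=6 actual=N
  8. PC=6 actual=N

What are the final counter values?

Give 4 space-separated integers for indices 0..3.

Ev 1: PC=6 idx=2 pred=T actual=N -> ctr[2]=2
Ev 2: PC=2 idx=2 pred=T actual=T -> ctr[2]=3
Ev 3: PC=6 idx=2 pred=T actual=T -> ctr[2]=3
Ev 4: PC=2 idx=2 pred=T actual=T -> ctr[2]=3
Ev 5: PC=6 idx=2 pred=T actual=T -> ctr[2]=3
Ev 6: PC=6 idx=2 pred=T actual=N -> ctr[2]=2
Ev 7: PC=6 idx=2 pred=T actual=N -> ctr[2]=1
Ev 8: PC=6 idx=2 pred=N actual=N -> ctr[2]=0

Answer: 3 3 0 3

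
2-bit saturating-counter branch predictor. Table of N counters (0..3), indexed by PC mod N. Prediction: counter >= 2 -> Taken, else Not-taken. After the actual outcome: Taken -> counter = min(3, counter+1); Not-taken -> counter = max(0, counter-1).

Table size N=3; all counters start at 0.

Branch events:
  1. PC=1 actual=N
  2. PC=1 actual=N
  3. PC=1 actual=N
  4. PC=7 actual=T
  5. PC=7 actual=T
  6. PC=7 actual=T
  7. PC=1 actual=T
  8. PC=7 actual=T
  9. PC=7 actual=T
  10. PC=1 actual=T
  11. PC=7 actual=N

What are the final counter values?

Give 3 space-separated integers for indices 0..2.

Answer: 0 2 0

Derivation:
Ev 1: PC=1 idx=1 pred=N actual=N -> ctr[1]=0
Ev 2: PC=1 idx=1 pred=N actual=N -> ctr[1]=0
Ev 3: PC=1 idx=1 pred=N actual=N -> ctr[1]=0
Ev 4: PC=7 idx=1 pred=N actual=T -> ctr[1]=1
Ev 5: PC=7 idx=1 pred=N actual=T -> ctr[1]=2
Ev 6: PC=7 idx=1 pred=T actual=T -> ctr[1]=3
Ev 7: PC=1 idx=1 pred=T actual=T -> ctr[1]=3
Ev 8: PC=7 idx=1 pred=T actual=T -> ctr[1]=3
Ev 9: PC=7 idx=1 pred=T actual=T -> ctr[1]=3
Ev 10: PC=1 idx=1 pred=T actual=T -> ctr[1]=3
Ev 11: PC=7 idx=1 pred=T actual=N -> ctr[1]=2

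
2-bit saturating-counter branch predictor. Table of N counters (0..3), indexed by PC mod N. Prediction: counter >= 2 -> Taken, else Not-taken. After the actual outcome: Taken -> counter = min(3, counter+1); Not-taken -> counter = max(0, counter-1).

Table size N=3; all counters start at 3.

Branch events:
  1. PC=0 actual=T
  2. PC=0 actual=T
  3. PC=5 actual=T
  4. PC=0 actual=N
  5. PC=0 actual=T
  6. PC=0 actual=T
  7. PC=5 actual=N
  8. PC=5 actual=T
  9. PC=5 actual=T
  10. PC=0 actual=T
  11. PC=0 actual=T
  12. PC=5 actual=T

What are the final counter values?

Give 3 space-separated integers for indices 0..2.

Ev 1: PC=0 idx=0 pred=T actual=T -> ctr[0]=3
Ev 2: PC=0 idx=0 pred=T actual=T -> ctr[0]=3
Ev 3: PC=5 idx=2 pred=T actual=T -> ctr[2]=3
Ev 4: PC=0 idx=0 pred=T actual=N -> ctr[0]=2
Ev 5: PC=0 idx=0 pred=T actual=T -> ctr[0]=3
Ev 6: PC=0 idx=0 pred=T actual=T -> ctr[0]=3
Ev 7: PC=5 idx=2 pred=T actual=N -> ctr[2]=2
Ev 8: PC=5 idx=2 pred=T actual=T -> ctr[2]=3
Ev 9: PC=5 idx=2 pred=T actual=T -> ctr[2]=3
Ev 10: PC=0 idx=0 pred=T actual=T -> ctr[0]=3
Ev 11: PC=0 idx=0 pred=T actual=T -> ctr[0]=3
Ev 12: PC=5 idx=2 pred=T actual=T -> ctr[2]=3

Answer: 3 3 3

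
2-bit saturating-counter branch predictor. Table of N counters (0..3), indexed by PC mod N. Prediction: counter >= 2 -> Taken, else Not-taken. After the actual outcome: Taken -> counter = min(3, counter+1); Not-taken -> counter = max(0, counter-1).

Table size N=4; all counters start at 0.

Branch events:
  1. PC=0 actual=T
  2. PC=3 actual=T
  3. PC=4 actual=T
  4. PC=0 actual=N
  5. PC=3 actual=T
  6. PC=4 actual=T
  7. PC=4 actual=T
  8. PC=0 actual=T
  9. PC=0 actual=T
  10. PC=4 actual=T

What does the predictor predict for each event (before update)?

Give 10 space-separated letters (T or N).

Answer: N N N T N N T T T T

Derivation:
Ev 1: PC=0 idx=0 pred=N actual=T -> ctr[0]=1
Ev 2: PC=3 idx=3 pred=N actual=T -> ctr[3]=1
Ev 3: PC=4 idx=0 pred=N actual=T -> ctr[0]=2
Ev 4: PC=0 idx=0 pred=T actual=N -> ctr[0]=1
Ev 5: PC=3 idx=3 pred=N actual=T -> ctr[3]=2
Ev 6: PC=4 idx=0 pred=N actual=T -> ctr[0]=2
Ev 7: PC=4 idx=0 pred=T actual=T -> ctr[0]=3
Ev 8: PC=0 idx=0 pred=T actual=T -> ctr[0]=3
Ev 9: PC=0 idx=0 pred=T actual=T -> ctr[0]=3
Ev 10: PC=4 idx=0 pred=T actual=T -> ctr[0]=3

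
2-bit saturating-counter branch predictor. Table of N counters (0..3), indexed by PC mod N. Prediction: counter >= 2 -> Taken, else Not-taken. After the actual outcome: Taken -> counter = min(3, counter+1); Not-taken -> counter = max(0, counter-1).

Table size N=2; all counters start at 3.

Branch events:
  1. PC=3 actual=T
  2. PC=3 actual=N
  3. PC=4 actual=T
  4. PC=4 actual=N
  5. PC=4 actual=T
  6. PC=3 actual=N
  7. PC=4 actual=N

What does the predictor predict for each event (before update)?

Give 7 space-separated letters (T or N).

Ev 1: PC=3 idx=1 pred=T actual=T -> ctr[1]=3
Ev 2: PC=3 idx=1 pred=T actual=N -> ctr[1]=2
Ev 3: PC=4 idx=0 pred=T actual=T -> ctr[0]=3
Ev 4: PC=4 idx=0 pred=T actual=N -> ctr[0]=2
Ev 5: PC=4 idx=0 pred=T actual=T -> ctr[0]=3
Ev 6: PC=3 idx=1 pred=T actual=N -> ctr[1]=1
Ev 7: PC=4 idx=0 pred=T actual=N -> ctr[0]=2

Answer: T T T T T T T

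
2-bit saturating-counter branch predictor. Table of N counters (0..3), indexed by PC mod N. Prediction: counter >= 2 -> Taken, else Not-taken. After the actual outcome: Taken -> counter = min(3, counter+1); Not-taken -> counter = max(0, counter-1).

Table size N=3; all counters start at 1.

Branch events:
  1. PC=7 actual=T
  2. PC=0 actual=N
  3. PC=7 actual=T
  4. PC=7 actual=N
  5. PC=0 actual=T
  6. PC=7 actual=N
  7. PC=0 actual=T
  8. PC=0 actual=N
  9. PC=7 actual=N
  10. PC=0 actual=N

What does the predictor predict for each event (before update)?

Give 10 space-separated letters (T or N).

Ev 1: PC=7 idx=1 pred=N actual=T -> ctr[1]=2
Ev 2: PC=0 idx=0 pred=N actual=N -> ctr[0]=0
Ev 3: PC=7 idx=1 pred=T actual=T -> ctr[1]=3
Ev 4: PC=7 idx=1 pred=T actual=N -> ctr[1]=2
Ev 5: PC=0 idx=0 pred=N actual=T -> ctr[0]=1
Ev 6: PC=7 idx=1 pred=T actual=N -> ctr[1]=1
Ev 7: PC=0 idx=0 pred=N actual=T -> ctr[0]=2
Ev 8: PC=0 idx=0 pred=T actual=N -> ctr[0]=1
Ev 9: PC=7 idx=1 pred=N actual=N -> ctr[1]=0
Ev 10: PC=0 idx=0 pred=N actual=N -> ctr[0]=0

Answer: N N T T N T N T N N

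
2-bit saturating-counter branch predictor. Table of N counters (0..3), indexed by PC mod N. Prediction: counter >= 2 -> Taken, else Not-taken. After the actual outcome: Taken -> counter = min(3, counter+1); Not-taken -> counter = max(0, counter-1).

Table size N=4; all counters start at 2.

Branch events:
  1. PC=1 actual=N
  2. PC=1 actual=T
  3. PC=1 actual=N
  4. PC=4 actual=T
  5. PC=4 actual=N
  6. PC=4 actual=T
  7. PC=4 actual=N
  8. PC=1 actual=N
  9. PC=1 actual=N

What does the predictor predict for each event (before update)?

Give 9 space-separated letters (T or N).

Answer: T N T T T T T N N

Derivation:
Ev 1: PC=1 idx=1 pred=T actual=N -> ctr[1]=1
Ev 2: PC=1 idx=1 pred=N actual=T -> ctr[1]=2
Ev 3: PC=1 idx=1 pred=T actual=N -> ctr[1]=1
Ev 4: PC=4 idx=0 pred=T actual=T -> ctr[0]=3
Ev 5: PC=4 idx=0 pred=T actual=N -> ctr[0]=2
Ev 6: PC=4 idx=0 pred=T actual=T -> ctr[0]=3
Ev 7: PC=4 idx=0 pred=T actual=N -> ctr[0]=2
Ev 8: PC=1 idx=1 pred=N actual=N -> ctr[1]=0
Ev 9: PC=1 idx=1 pred=N actual=N -> ctr[1]=0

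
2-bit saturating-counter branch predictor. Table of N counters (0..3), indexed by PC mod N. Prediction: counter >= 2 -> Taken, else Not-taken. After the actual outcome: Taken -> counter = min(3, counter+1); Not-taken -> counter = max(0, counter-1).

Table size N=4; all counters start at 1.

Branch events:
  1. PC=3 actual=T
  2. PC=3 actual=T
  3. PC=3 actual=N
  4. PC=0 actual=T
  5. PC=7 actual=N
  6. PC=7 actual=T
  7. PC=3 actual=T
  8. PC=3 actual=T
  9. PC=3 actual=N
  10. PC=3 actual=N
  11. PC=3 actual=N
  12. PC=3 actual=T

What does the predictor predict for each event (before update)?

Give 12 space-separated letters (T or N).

Ev 1: PC=3 idx=3 pred=N actual=T -> ctr[3]=2
Ev 2: PC=3 idx=3 pred=T actual=T -> ctr[3]=3
Ev 3: PC=3 idx=3 pred=T actual=N -> ctr[3]=2
Ev 4: PC=0 idx=0 pred=N actual=T -> ctr[0]=2
Ev 5: PC=7 idx=3 pred=T actual=N -> ctr[3]=1
Ev 6: PC=7 idx=3 pred=N actual=T -> ctr[3]=2
Ev 7: PC=3 idx=3 pred=T actual=T -> ctr[3]=3
Ev 8: PC=3 idx=3 pred=T actual=T -> ctr[3]=3
Ev 9: PC=3 idx=3 pred=T actual=N -> ctr[3]=2
Ev 10: PC=3 idx=3 pred=T actual=N -> ctr[3]=1
Ev 11: PC=3 idx=3 pred=N actual=N -> ctr[3]=0
Ev 12: PC=3 idx=3 pred=N actual=T -> ctr[3]=1

Answer: N T T N T N T T T T N N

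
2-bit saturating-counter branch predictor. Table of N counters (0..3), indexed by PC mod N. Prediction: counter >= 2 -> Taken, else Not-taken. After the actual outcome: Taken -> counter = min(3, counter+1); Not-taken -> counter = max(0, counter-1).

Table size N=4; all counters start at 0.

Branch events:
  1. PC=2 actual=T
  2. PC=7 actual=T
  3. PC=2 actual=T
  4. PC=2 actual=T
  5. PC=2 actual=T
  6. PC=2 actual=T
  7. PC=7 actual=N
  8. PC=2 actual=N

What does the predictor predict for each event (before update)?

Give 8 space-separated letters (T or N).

Ev 1: PC=2 idx=2 pred=N actual=T -> ctr[2]=1
Ev 2: PC=7 idx=3 pred=N actual=T -> ctr[3]=1
Ev 3: PC=2 idx=2 pred=N actual=T -> ctr[2]=2
Ev 4: PC=2 idx=2 pred=T actual=T -> ctr[2]=3
Ev 5: PC=2 idx=2 pred=T actual=T -> ctr[2]=3
Ev 6: PC=2 idx=2 pred=T actual=T -> ctr[2]=3
Ev 7: PC=7 idx=3 pred=N actual=N -> ctr[3]=0
Ev 8: PC=2 idx=2 pred=T actual=N -> ctr[2]=2

Answer: N N N T T T N T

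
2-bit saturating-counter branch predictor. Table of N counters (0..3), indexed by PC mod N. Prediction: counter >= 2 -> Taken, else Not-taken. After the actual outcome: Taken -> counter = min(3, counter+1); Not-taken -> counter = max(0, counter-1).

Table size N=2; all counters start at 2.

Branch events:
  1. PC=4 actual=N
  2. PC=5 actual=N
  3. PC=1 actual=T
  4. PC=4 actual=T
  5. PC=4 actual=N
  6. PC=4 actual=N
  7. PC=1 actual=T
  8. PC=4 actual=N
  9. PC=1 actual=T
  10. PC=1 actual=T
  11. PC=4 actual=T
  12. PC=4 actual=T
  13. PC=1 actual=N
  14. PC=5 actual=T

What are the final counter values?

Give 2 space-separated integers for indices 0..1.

Answer: 2 3

Derivation:
Ev 1: PC=4 idx=0 pred=T actual=N -> ctr[0]=1
Ev 2: PC=5 idx=1 pred=T actual=N -> ctr[1]=1
Ev 3: PC=1 idx=1 pred=N actual=T -> ctr[1]=2
Ev 4: PC=4 idx=0 pred=N actual=T -> ctr[0]=2
Ev 5: PC=4 idx=0 pred=T actual=N -> ctr[0]=1
Ev 6: PC=4 idx=0 pred=N actual=N -> ctr[0]=0
Ev 7: PC=1 idx=1 pred=T actual=T -> ctr[1]=3
Ev 8: PC=4 idx=0 pred=N actual=N -> ctr[0]=0
Ev 9: PC=1 idx=1 pred=T actual=T -> ctr[1]=3
Ev 10: PC=1 idx=1 pred=T actual=T -> ctr[1]=3
Ev 11: PC=4 idx=0 pred=N actual=T -> ctr[0]=1
Ev 12: PC=4 idx=0 pred=N actual=T -> ctr[0]=2
Ev 13: PC=1 idx=1 pred=T actual=N -> ctr[1]=2
Ev 14: PC=5 idx=1 pred=T actual=T -> ctr[1]=3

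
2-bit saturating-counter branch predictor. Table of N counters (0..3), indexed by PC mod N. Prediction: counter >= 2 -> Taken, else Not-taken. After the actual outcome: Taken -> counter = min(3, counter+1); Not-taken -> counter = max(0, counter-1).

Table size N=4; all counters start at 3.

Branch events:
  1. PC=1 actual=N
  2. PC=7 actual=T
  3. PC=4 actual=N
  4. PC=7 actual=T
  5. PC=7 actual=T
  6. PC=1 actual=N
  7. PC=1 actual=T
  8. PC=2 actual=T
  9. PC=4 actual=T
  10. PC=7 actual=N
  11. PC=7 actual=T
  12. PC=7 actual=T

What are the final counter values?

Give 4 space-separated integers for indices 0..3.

Ev 1: PC=1 idx=1 pred=T actual=N -> ctr[1]=2
Ev 2: PC=7 idx=3 pred=T actual=T -> ctr[3]=3
Ev 3: PC=4 idx=0 pred=T actual=N -> ctr[0]=2
Ev 4: PC=7 idx=3 pred=T actual=T -> ctr[3]=3
Ev 5: PC=7 idx=3 pred=T actual=T -> ctr[3]=3
Ev 6: PC=1 idx=1 pred=T actual=N -> ctr[1]=1
Ev 7: PC=1 idx=1 pred=N actual=T -> ctr[1]=2
Ev 8: PC=2 idx=2 pred=T actual=T -> ctr[2]=3
Ev 9: PC=4 idx=0 pred=T actual=T -> ctr[0]=3
Ev 10: PC=7 idx=3 pred=T actual=N -> ctr[3]=2
Ev 11: PC=7 idx=3 pred=T actual=T -> ctr[3]=3
Ev 12: PC=7 idx=3 pred=T actual=T -> ctr[3]=3

Answer: 3 2 3 3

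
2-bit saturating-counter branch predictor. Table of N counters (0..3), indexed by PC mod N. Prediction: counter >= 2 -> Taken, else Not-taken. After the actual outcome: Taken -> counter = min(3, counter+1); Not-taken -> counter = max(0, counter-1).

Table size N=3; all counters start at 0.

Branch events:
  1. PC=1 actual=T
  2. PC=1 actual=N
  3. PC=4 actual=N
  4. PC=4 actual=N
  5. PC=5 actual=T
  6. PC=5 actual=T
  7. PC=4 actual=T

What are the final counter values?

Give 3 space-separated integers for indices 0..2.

Ev 1: PC=1 idx=1 pred=N actual=T -> ctr[1]=1
Ev 2: PC=1 idx=1 pred=N actual=N -> ctr[1]=0
Ev 3: PC=4 idx=1 pred=N actual=N -> ctr[1]=0
Ev 4: PC=4 idx=1 pred=N actual=N -> ctr[1]=0
Ev 5: PC=5 idx=2 pred=N actual=T -> ctr[2]=1
Ev 6: PC=5 idx=2 pred=N actual=T -> ctr[2]=2
Ev 7: PC=4 idx=1 pred=N actual=T -> ctr[1]=1

Answer: 0 1 2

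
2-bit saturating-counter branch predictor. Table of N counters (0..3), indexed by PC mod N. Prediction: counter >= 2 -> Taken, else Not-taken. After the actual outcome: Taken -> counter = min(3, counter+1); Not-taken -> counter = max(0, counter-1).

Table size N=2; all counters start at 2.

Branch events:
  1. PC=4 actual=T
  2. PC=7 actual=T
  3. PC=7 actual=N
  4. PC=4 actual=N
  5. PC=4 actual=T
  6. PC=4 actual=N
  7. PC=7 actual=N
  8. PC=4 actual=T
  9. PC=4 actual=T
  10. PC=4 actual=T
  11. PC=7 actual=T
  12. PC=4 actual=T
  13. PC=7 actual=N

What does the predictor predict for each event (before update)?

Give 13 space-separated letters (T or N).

Answer: T T T T T T T T T T N T T

Derivation:
Ev 1: PC=4 idx=0 pred=T actual=T -> ctr[0]=3
Ev 2: PC=7 idx=1 pred=T actual=T -> ctr[1]=3
Ev 3: PC=7 idx=1 pred=T actual=N -> ctr[1]=2
Ev 4: PC=4 idx=0 pred=T actual=N -> ctr[0]=2
Ev 5: PC=4 idx=0 pred=T actual=T -> ctr[0]=3
Ev 6: PC=4 idx=0 pred=T actual=N -> ctr[0]=2
Ev 7: PC=7 idx=1 pred=T actual=N -> ctr[1]=1
Ev 8: PC=4 idx=0 pred=T actual=T -> ctr[0]=3
Ev 9: PC=4 idx=0 pred=T actual=T -> ctr[0]=3
Ev 10: PC=4 idx=0 pred=T actual=T -> ctr[0]=3
Ev 11: PC=7 idx=1 pred=N actual=T -> ctr[1]=2
Ev 12: PC=4 idx=0 pred=T actual=T -> ctr[0]=3
Ev 13: PC=7 idx=1 pred=T actual=N -> ctr[1]=1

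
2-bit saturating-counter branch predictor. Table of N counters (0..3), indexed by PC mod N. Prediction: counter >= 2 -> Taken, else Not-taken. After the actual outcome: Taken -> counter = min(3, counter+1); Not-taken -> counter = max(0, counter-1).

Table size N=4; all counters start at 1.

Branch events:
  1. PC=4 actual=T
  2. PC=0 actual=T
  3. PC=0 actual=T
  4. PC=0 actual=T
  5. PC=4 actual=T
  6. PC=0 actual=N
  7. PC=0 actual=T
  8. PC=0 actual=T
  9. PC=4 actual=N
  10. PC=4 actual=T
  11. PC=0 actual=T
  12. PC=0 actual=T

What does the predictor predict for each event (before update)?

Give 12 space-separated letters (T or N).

Ev 1: PC=4 idx=0 pred=N actual=T -> ctr[0]=2
Ev 2: PC=0 idx=0 pred=T actual=T -> ctr[0]=3
Ev 3: PC=0 idx=0 pred=T actual=T -> ctr[0]=3
Ev 4: PC=0 idx=0 pred=T actual=T -> ctr[0]=3
Ev 5: PC=4 idx=0 pred=T actual=T -> ctr[0]=3
Ev 6: PC=0 idx=0 pred=T actual=N -> ctr[0]=2
Ev 7: PC=0 idx=0 pred=T actual=T -> ctr[0]=3
Ev 8: PC=0 idx=0 pred=T actual=T -> ctr[0]=3
Ev 9: PC=4 idx=0 pred=T actual=N -> ctr[0]=2
Ev 10: PC=4 idx=0 pred=T actual=T -> ctr[0]=3
Ev 11: PC=0 idx=0 pred=T actual=T -> ctr[0]=3
Ev 12: PC=0 idx=0 pred=T actual=T -> ctr[0]=3

Answer: N T T T T T T T T T T T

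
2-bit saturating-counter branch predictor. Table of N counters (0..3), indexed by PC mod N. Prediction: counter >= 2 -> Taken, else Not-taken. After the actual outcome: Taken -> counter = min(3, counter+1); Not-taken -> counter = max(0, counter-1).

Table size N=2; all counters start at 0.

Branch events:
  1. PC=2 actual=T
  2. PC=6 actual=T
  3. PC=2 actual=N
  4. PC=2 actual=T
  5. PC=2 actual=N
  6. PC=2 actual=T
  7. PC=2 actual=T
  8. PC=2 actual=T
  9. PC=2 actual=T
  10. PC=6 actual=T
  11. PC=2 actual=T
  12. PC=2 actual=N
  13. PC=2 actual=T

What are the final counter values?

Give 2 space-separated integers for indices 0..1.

Answer: 3 0

Derivation:
Ev 1: PC=2 idx=0 pred=N actual=T -> ctr[0]=1
Ev 2: PC=6 idx=0 pred=N actual=T -> ctr[0]=2
Ev 3: PC=2 idx=0 pred=T actual=N -> ctr[0]=1
Ev 4: PC=2 idx=0 pred=N actual=T -> ctr[0]=2
Ev 5: PC=2 idx=0 pred=T actual=N -> ctr[0]=1
Ev 6: PC=2 idx=0 pred=N actual=T -> ctr[0]=2
Ev 7: PC=2 idx=0 pred=T actual=T -> ctr[0]=3
Ev 8: PC=2 idx=0 pred=T actual=T -> ctr[0]=3
Ev 9: PC=2 idx=0 pred=T actual=T -> ctr[0]=3
Ev 10: PC=6 idx=0 pred=T actual=T -> ctr[0]=3
Ev 11: PC=2 idx=0 pred=T actual=T -> ctr[0]=3
Ev 12: PC=2 idx=0 pred=T actual=N -> ctr[0]=2
Ev 13: PC=2 idx=0 pred=T actual=T -> ctr[0]=3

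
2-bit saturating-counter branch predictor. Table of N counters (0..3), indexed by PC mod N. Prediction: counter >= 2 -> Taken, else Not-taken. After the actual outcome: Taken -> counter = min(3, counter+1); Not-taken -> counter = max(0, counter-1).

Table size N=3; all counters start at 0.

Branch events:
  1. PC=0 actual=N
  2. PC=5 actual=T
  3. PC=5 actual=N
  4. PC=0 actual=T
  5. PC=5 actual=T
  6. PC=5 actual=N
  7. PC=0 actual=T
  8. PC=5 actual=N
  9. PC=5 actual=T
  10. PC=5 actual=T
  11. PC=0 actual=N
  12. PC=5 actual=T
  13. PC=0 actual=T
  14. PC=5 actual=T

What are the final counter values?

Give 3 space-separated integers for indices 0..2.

Ev 1: PC=0 idx=0 pred=N actual=N -> ctr[0]=0
Ev 2: PC=5 idx=2 pred=N actual=T -> ctr[2]=1
Ev 3: PC=5 idx=2 pred=N actual=N -> ctr[2]=0
Ev 4: PC=0 idx=0 pred=N actual=T -> ctr[0]=1
Ev 5: PC=5 idx=2 pred=N actual=T -> ctr[2]=1
Ev 6: PC=5 idx=2 pred=N actual=N -> ctr[2]=0
Ev 7: PC=0 idx=0 pred=N actual=T -> ctr[0]=2
Ev 8: PC=5 idx=2 pred=N actual=N -> ctr[2]=0
Ev 9: PC=5 idx=2 pred=N actual=T -> ctr[2]=1
Ev 10: PC=5 idx=2 pred=N actual=T -> ctr[2]=2
Ev 11: PC=0 idx=0 pred=T actual=N -> ctr[0]=1
Ev 12: PC=5 idx=2 pred=T actual=T -> ctr[2]=3
Ev 13: PC=0 idx=0 pred=N actual=T -> ctr[0]=2
Ev 14: PC=5 idx=2 pred=T actual=T -> ctr[2]=3

Answer: 2 0 3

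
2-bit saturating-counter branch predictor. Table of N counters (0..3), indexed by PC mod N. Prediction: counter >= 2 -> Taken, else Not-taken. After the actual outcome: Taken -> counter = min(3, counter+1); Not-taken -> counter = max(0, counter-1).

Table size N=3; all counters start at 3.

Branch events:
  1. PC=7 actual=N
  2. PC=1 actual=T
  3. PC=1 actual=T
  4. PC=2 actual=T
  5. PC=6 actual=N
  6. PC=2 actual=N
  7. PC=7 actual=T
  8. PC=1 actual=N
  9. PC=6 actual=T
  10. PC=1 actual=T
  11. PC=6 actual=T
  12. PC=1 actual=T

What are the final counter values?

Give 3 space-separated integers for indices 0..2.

Answer: 3 3 2

Derivation:
Ev 1: PC=7 idx=1 pred=T actual=N -> ctr[1]=2
Ev 2: PC=1 idx=1 pred=T actual=T -> ctr[1]=3
Ev 3: PC=1 idx=1 pred=T actual=T -> ctr[1]=3
Ev 4: PC=2 idx=2 pred=T actual=T -> ctr[2]=3
Ev 5: PC=6 idx=0 pred=T actual=N -> ctr[0]=2
Ev 6: PC=2 idx=2 pred=T actual=N -> ctr[2]=2
Ev 7: PC=7 idx=1 pred=T actual=T -> ctr[1]=3
Ev 8: PC=1 idx=1 pred=T actual=N -> ctr[1]=2
Ev 9: PC=6 idx=0 pred=T actual=T -> ctr[0]=3
Ev 10: PC=1 idx=1 pred=T actual=T -> ctr[1]=3
Ev 11: PC=6 idx=0 pred=T actual=T -> ctr[0]=3
Ev 12: PC=1 idx=1 pred=T actual=T -> ctr[1]=3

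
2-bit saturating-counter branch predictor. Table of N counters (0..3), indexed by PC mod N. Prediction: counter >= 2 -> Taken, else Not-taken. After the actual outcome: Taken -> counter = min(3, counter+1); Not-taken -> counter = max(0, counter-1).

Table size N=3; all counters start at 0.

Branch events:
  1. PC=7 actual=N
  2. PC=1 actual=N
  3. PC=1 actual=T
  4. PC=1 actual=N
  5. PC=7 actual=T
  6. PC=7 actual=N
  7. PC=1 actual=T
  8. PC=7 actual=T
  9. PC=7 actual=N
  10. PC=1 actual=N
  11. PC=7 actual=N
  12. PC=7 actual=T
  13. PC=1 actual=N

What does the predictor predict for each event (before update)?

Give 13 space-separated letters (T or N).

Ev 1: PC=7 idx=1 pred=N actual=N -> ctr[1]=0
Ev 2: PC=1 idx=1 pred=N actual=N -> ctr[1]=0
Ev 3: PC=1 idx=1 pred=N actual=T -> ctr[1]=1
Ev 4: PC=1 idx=1 pred=N actual=N -> ctr[1]=0
Ev 5: PC=7 idx=1 pred=N actual=T -> ctr[1]=1
Ev 6: PC=7 idx=1 pred=N actual=N -> ctr[1]=0
Ev 7: PC=1 idx=1 pred=N actual=T -> ctr[1]=1
Ev 8: PC=7 idx=1 pred=N actual=T -> ctr[1]=2
Ev 9: PC=7 idx=1 pred=T actual=N -> ctr[1]=1
Ev 10: PC=1 idx=1 pred=N actual=N -> ctr[1]=0
Ev 11: PC=7 idx=1 pred=N actual=N -> ctr[1]=0
Ev 12: PC=7 idx=1 pred=N actual=T -> ctr[1]=1
Ev 13: PC=1 idx=1 pred=N actual=N -> ctr[1]=0

Answer: N N N N N N N N T N N N N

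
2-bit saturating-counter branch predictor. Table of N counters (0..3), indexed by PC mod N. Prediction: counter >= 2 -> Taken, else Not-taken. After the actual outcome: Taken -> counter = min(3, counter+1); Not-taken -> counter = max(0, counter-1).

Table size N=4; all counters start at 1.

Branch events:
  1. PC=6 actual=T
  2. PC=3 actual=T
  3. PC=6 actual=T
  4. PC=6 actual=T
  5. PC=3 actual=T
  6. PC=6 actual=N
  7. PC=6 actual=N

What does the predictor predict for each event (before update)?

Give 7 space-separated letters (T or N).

Ev 1: PC=6 idx=2 pred=N actual=T -> ctr[2]=2
Ev 2: PC=3 idx=3 pred=N actual=T -> ctr[3]=2
Ev 3: PC=6 idx=2 pred=T actual=T -> ctr[2]=3
Ev 4: PC=6 idx=2 pred=T actual=T -> ctr[2]=3
Ev 5: PC=3 idx=3 pred=T actual=T -> ctr[3]=3
Ev 6: PC=6 idx=2 pred=T actual=N -> ctr[2]=2
Ev 7: PC=6 idx=2 pred=T actual=N -> ctr[2]=1

Answer: N N T T T T T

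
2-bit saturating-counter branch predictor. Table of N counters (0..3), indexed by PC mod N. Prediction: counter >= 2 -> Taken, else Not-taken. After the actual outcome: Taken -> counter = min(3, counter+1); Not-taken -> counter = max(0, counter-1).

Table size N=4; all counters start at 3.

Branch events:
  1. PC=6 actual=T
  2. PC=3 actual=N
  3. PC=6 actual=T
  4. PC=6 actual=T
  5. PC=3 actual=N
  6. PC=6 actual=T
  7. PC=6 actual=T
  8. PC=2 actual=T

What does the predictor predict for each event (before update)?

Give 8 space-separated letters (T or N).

Answer: T T T T T T T T

Derivation:
Ev 1: PC=6 idx=2 pred=T actual=T -> ctr[2]=3
Ev 2: PC=3 idx=3 pred=T actual=N -> ctr[3]=2
Ev 3: PC=6 idx=2 pred=T actual=T -> ctr[2]=3
Ev 4: PC=6 idx=2 pred=T actual=T -> ctr[2]=3
Ev 5: PC=3 idx=3 pred=T actual=N -> ctr[3]=1
Ev 6: PC=6 idx=2 pred=T actual=T -> ctr[2]=3
Ev 7: PC=6 idx=2 pred=T actual=T -> ctr[2]=3
Ev 8: PC=2 idx=2 pred=T actual=T -> ctr[2]=3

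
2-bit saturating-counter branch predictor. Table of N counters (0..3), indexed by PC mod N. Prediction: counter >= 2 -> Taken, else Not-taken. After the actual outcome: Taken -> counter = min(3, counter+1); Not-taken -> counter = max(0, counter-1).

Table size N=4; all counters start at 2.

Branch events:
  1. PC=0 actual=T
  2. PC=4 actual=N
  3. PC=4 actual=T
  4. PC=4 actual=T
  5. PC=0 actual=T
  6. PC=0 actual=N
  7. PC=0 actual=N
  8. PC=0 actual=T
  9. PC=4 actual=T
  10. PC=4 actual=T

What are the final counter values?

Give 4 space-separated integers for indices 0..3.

Answer: 3 2 2 2

Derivation:
Ev 1: PC=0 idx=0 pred=T actual=T -> ctr[0]=3
Ev 2: PC=4 idx=0 pred=T actual=N -> ctr[0]=2
Ev 3: PC=4 idx=0 pred=T actual=T -> ctr[0]=3
Ev 4: PC=4 idx=0 pred=T actual=T -> ctr[0]=3
Ev 5: PC=0 idx=0 pred=T actual=T -> ctr[0]=3
Ev 6: PC=0 idx=0 pred=T actual=N -> ctr[0]=2
Ev 7: PC=0 idx=0 pred=T actual=N -> ctr[0]=1
Ev 8: PC=0 idx=0 pred=N actual=T -> ctr[0]=2
Ev 9: PC=4 idx=0 pred=T actual=T -> ctr[0]=3
Ev 10: PC=4 idx=0 pred=T actual=T -> ctr[0]=3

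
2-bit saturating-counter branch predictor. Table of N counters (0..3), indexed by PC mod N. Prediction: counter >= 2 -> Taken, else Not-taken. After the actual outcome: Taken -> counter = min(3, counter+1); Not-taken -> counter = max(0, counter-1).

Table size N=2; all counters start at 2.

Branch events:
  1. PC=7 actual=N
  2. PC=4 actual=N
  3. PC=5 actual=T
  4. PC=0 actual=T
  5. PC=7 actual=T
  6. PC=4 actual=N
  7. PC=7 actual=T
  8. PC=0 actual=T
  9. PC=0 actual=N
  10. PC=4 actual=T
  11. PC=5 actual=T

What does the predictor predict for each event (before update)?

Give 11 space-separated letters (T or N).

Answer: T T N N T T T N T N T

Derivation:
Ev 1: PC=7 idx=1 pred=T actual=N -> ctr[1]=1
Ev 2: PC=4 idx=0 pred=T actual=N -> ctr[0]=1
Ev 3: PC=5 idx=1 pred=N actual=T -> ctr[1]=2
Ev 4: PC=0 idx=0 pred=N actual=T -> ctr[0]=2
Ev 5: PC=7 idx=1 pred=T actual=T -> ctr[1]=3
Ev 6: PC=4 idx=0 pred=T actual=N -> ctr[0]=1
Ev 7: PC=7 idx=1 pred=T actual=T -> ctr[1]=3
Ev 8: PC=0 idx=0 pred=N actual=T -> ctr[0]=2
Ev 9: PC=0 idx=0 pred=T actual=N -> ctr[0]=1
Ev 10: PC=4 idx=0 pred=N actual=T -> ctr[0]=2
Ev 11: PC=5 idx=1 pred=T actual=T -> ctr[1]=3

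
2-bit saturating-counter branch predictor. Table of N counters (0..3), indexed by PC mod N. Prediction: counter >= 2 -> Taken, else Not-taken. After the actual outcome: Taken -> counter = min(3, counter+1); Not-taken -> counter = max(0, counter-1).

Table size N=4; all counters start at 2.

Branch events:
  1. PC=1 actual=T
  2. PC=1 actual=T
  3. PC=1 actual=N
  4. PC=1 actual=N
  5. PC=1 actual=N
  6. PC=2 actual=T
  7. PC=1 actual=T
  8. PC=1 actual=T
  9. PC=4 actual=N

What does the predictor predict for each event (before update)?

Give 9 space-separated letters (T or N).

Answer: T T T T N T N N T

Derivation:
Ev 1: PC=1 idx=1 pred=T actual=T -> ctr[1]=3
Ev 2: PC=1 idx=1 pred=T actual=T -> ctr[1]=3
Ev 3: PC=1 idx=1 pred=T actual=N -> ctr[1]=2
Ev 4: PC=1 idx=1 pred=T actual=N -> ctr[1]=1
Ev 5: PC=1 idx=1 pred=N actual=N -> ctr[1]=0
Ev 6: PC=2 idx=2 pred=T actual=T -> ctr[2]=3
Ev 7: PC=1 idx=1 pred=N actual=T -> ctr[1]=1
Ev 8: PC=1 idx=1 pred=N actual=T -> ctr[1]=2
Ev 9: PC=4 idx=0 pred=T actual=N -> ctr[0]=1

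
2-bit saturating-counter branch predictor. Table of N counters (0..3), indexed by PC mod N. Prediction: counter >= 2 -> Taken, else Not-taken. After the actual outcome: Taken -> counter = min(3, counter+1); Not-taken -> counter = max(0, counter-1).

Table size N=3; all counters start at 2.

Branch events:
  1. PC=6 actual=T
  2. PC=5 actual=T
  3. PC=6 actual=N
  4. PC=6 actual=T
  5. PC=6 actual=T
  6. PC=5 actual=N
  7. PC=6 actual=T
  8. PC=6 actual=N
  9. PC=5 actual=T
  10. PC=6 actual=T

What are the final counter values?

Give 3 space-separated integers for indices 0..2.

Ev 1: PC=6 idx=0 pred=T actual=T -> ctr[0]=3
Ev 2: PC=5 idx=2 pred=T actual=T -> ctr[2]=3
Ev 3: PC=6 idx=0 pred=T actual=N -> ctr[0]=2
Ev 4: PC=6 idx=0 pred=T actual=T -> ctr[0]=3
Ev 5: PC=6 idx=0 pred=T actual=T -> ctr[0]=3
Ev 6: PC=5 idx=2 pred=T actual=N -> ctr[2]=2
Ev 7: PC=6 idx=0 pred=T actual=T -> ctr[0]=3
Ev 8: PC=6 idx=0 pred=T actual=N -> ctr[0]=2
Ev 9: PC=5 idx=2 pred=T actual=T -> ctr[2]=3
Ev 10: PC=6 idx=0 pred=T actual=T -> ctr[0]=3

Answer: 3 2 3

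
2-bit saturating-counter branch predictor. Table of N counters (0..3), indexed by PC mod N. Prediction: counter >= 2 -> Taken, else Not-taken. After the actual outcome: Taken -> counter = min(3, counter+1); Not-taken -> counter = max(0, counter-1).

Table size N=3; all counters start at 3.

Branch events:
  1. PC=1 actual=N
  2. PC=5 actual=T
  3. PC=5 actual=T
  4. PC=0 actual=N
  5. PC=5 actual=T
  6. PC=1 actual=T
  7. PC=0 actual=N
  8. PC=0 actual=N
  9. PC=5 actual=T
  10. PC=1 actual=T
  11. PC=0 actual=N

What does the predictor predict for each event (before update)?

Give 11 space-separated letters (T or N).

Ev 1: PC=1 idx=1 pred=T actual=N -> ctr[1]=2
Ev 2: PC=5 idx=2 pred=T actual=T -> ctr[2]=3
Ev 3: PC=5 idx=2 pred=T actual=T -> ctr[2]=3
Ev 4: PC=0 idx=0 pred=T actual=N -> ctr[0]=2
Ev 5: PC=5 idx=2 pred=T actual=T -> ctr[2]=3
Ev 6: PC=1 idx=1 pred=T actual=T -> ctr[1]=3
Ev 7: PC=0 idx=0 pred=T actual=N -> ctr[0]=1
Ev 8: PC=0 idx=0 pred=N actual=N -> ctr[0]=0
Ev 9: PC=5 idx=2 pred=T actual=T -> ctr[2]=3
Ev 10: PC=1 idx=1 pred=T actual=T -> ctr[1]=3
Ev 11: PC=0 idx=0 pred=N actual=N -> ctr[0]=0

Answer: T T T T T T T N T T N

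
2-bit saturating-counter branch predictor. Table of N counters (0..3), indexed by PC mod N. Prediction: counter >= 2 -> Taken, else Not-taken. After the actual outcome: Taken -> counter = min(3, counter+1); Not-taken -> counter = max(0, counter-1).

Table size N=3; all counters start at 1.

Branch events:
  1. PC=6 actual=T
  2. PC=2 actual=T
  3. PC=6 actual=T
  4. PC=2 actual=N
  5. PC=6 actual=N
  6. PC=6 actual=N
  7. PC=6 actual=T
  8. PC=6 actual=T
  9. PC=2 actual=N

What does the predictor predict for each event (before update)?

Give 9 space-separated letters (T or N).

Ev 1: PC=6 idx=0 pred=N actual=T -> ctr[0]=2
Ev 2: PC=2 idx=2 pred=N actual=T -> ctr[2]=2
Ev 3: PC=6 idx=0 pred=T actual=T -> ctr[0]=3
Ev 4: PC=2 idx=2 pred=T actual=N -> ctr[2]=1
Ev 5: PC=6 idx=0 pred=T actual=N -> ctr[0]=2
Ev 6: PC=6 idx=0 pred=T actual=N -> ctr[0]=1
Ev 7: PC=6 idx=0 pred=N actual=T -> ctr[0]=2
Ev 8: PC=6 idx=0 pred=T actual=T -> ctr[0]=3
Ev 9: PC=2 idx=2 pred=N actual=N -> ctr[2]=0

Answer: N N T T T T N T N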